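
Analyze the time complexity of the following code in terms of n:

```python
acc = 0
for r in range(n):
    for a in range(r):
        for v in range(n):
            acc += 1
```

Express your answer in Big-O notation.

Each loop level contributes: n × n × n. Multiplying the contributions gives O(n^3).

Answer: O(n^3)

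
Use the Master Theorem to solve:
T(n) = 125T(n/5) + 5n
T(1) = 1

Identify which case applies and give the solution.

a=125, b=5, f(n)=5n. log_5(125) = 3. Since c=1 < 3, Case 1 applies: T(n) = Θ(n^log_b(a)) = O(n^3).

Answer: O(n^3) - Case 1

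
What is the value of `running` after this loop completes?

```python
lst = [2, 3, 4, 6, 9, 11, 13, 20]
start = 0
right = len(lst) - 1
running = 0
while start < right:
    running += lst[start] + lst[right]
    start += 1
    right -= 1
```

Sum of pairs from ends
`running` takes the values: 0 → 22 → 38 → 53 → 68

Answer: 68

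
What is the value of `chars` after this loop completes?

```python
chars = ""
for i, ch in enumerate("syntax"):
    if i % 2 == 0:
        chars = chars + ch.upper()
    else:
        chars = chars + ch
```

Uppercase even positions in 'syntax'
`chars` takes the values: "" → "S" → "Sy" → "SyN" → "SyNt" → "SyNtA" → "SyNtAx"

Answer: "SyNtAx"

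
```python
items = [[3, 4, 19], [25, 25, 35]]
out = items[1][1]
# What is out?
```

Trace:
`items = [[3, 4, 19], [25, 25, 35]]` → items = [[3, 4, 19], [25, 25, 35]]
`out = items[1][1]` → out = 25
So out = 25

Answer: 25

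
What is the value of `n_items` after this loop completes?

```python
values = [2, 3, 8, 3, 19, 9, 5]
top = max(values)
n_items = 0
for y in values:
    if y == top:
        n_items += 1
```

Count of max value 19 in [2, 3, 8, 3, 19, 9, 5]
`n_items` takes the values: 0 → 1

Answer: 1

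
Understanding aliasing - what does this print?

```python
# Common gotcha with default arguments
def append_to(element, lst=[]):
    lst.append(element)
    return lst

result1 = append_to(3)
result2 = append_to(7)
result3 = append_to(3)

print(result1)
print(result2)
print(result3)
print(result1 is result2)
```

Key concept: mutable default argument gotcha.
Step by step:
`result1 = append_to(3)` → result1 = [3]
`result2 = append_to(7)` → result1 = [3, 7] (same object as result2); result2 = [3, 7] (same object as result1)
`result3 = append_to(3)` → result1 = [3, 7, 3] (same object as result2, result3); result2 = [3, 7, 3] (same object as result1, result3); result3 = [3, 7, 3] (same object as result1, result2)
`print(result1)` → prints [3, 7, 3]
`print(result2)` → prints [3, 7, 3]
`print(result3)` → prints [3, 7, 3]
`print(result1 is result2)` → prints True

Answer:
[3, 7, 3]
[3, 7, 3]
[3, 7, 3]
True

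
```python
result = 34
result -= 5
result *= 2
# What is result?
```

Trace:
`result = 34` → result = 34
`result -= 5` → result = 29
`result *= 2` → result = 58
So result = 58

Answer: 58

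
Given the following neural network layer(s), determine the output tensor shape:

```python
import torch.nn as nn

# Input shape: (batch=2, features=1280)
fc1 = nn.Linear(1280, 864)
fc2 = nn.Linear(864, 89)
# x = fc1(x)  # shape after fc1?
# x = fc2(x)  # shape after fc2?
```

Input: (2, 1280) -> after fc1: (2, 864) -> Output: (2, 89)

Answer: (2, 89)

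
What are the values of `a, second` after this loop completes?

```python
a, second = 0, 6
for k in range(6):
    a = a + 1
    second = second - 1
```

a goes 0→6, second goes 6→0
`a, second` takes the values: (0, 6) → (1, 6) → (1, 5) → (2, 5) → (2, 4) → (3, 4) → (3, 3) → (4, 3) → (4, 2) → (5, 2) → (5, 1) → (6, 1) → (6, 0)

Answer: 6, 0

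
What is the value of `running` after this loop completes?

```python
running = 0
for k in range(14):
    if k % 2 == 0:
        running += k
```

Sum of even numbers 0 to 13
`running` takes the values: 0 → 2 → 6 → 12 → 20 → 30 → 42

Answer: 42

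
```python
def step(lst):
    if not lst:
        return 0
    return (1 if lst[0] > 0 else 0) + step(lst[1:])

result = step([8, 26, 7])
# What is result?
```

Count of positive elements in [8, 26, 7] = 3

Answer: 3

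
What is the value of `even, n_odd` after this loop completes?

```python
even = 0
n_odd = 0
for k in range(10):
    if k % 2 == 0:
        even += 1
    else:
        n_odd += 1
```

Count evens and odds in range(10)
`even, n_odd` takes the values: (0, 0) → (1, 0) → (1, 1) → (2, 1) → (2, 2) → (3, 2) → (3, 3) → (4, 3) → (4, 4) → (5, 4) → (5, 5)

Answer: 5, 5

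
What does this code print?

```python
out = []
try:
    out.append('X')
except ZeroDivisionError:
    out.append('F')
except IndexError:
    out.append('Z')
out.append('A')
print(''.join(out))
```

Execution trace: 'X' (try body, no exception) → 'A' (after the try/except). Output: XA

Answer: XA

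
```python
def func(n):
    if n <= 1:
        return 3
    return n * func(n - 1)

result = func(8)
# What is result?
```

func(8) = 8 * 7 * 6 * 5 * 4 * 3 * 2 * 3 = 120960

Answer: 120960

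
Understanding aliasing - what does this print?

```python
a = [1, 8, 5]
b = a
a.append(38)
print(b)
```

Key concept: basic list aliasing.
Step by step:
`a = [1, 8, 5]` → a = [1, 8, 5]
`b = a` → b = [1, 8, 5] (same object as a)
`a.append(38)` → a = [1, 8, 5, 38] (same object as b); b = [1, 8, 5, 38] (same object as a)
`print(b)` → prints [1, 8, 5, 38]

Answer: [1, 8, 5, 38]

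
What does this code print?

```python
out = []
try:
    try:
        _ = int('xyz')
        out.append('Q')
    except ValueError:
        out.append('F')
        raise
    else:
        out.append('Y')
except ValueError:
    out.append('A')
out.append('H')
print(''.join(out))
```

Execution trace: 'F' (inner except ValueError) → 'A' (outer except ValueError) → 'H' (after the try/except). Output: FAH

Answer: FAH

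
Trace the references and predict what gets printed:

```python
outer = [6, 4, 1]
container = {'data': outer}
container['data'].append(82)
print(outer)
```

Key concept: dict holds reference to list.
Step by step:
`outer = [6, 4, 1]` → outer = [6, 4, 1]
`container = {'data': outer}` → container = {'data': [6, 4, 1]}
`container['data'].append(82)` → outer = [6, 4, 1, 82]; container = {'data': [6, 4, 1, 82]}
`print(outer)` → prints [6, 4, 1, 82]

Answer: [6, 4, 1, 82]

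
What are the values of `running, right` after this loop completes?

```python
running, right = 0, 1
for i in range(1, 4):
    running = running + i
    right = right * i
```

Sum and factorial of 1 to 3
`running, right` takes the values: (0, 1) → (1, 1) → (3, 1) → (3, 2) → (6, 2) → (6, 6)

Answer: 6, 6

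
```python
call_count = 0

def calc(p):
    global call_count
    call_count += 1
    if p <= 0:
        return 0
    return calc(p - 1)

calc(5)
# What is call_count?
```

Linear recursion stepping by 1: 6 calls from p=5 down to ≤0.

Answer: 6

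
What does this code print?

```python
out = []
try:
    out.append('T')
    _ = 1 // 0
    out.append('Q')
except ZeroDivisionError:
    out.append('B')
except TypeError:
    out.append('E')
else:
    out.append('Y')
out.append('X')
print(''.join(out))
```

Execution trace: 'T' (try body) → 'B' (except ZeroDivisionError) → 'X' (after the try/except). Output: TBX

Answer: TBX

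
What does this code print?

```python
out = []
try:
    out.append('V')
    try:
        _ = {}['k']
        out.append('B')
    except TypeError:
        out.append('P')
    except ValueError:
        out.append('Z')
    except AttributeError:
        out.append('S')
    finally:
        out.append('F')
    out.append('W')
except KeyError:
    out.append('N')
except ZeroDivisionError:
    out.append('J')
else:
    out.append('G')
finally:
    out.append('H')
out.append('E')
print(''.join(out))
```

Execution trace: 'V' (try body) → 'F' (inner finally) → 'N' (except KeyError) → 'H' (finally) → 'E' (after the try/except). Output: VFNHE

Answer: VFNHE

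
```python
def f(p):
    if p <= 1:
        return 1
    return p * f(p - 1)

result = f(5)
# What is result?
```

f(5) = 5 * 4 * 3 * 2 * 1 = 120

Answer: 120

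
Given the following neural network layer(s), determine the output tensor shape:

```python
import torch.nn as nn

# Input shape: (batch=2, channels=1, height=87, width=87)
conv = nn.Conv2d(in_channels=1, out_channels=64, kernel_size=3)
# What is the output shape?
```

Input: (2, 1, 87, 87) -> Output: (2, 64, 85, 85)

Answer: (2, 64, 85, 85)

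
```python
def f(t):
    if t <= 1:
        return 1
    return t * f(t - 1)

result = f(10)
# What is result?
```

f(10) = 10 * 9 * 8 * 7 * 6 * 5 * 4 * 3 * 2 * 1 = 3628800

Answer: 3628800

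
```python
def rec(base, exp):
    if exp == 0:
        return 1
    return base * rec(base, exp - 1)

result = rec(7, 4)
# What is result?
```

rec(7, 4) = 7 * 7 * 7 * 7 = 2401

Answer: 2401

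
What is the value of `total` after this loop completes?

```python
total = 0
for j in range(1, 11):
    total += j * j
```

Sum of squares 1² to 10² = 385
`total` takes the values: 0 → 1 → 5 → 14 → 30 → 55 → 91 → 140 → 204 → 285 → 385

Answer: 385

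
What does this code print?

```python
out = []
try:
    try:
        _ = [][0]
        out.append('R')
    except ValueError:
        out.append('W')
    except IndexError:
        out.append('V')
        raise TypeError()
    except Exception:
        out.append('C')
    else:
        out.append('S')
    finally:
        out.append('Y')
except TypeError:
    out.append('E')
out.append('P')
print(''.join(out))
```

Execution trace: 'V' (except IndexError) → 'Y' (finally) → 'E' (outer except TypeError) → 'P' (after the try/except). Output: VYEP

Answer: VYEP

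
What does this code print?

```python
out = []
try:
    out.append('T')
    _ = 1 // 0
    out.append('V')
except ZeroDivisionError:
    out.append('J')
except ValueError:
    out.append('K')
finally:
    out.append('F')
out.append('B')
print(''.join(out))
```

Execution trace: 'T' (try body) → 'J' (except ZeroDivisionError) → 'F' (finally) → 'B' (after the try/except). Output: TJFB

Answer: TJFB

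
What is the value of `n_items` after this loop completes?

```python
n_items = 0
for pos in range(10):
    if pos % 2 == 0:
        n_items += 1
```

Count numbers divisible by 2 in range(10)
`n_items` takes the values: 0 → 1 → 2 → 3 → 4 → 5

Answer: 5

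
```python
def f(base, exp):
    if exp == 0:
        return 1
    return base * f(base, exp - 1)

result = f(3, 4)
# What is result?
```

f(3, 4) = 3 * 3 * 3 * 3 = 81

Answer: 81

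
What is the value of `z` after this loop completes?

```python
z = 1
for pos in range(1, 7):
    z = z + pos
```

Start at 1, add 1 through 6
`z` takes the values: 1 → 2 → 4 → 7 → 11 → 16 → 22

Answer: 22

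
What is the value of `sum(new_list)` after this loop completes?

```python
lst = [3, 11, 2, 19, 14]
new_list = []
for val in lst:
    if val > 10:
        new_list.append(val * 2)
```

Sum of doubled values > 10
`new_list` takes the values: [] → [22] → [22, 38] → [22, 38, 28]
So `sum(new_list)` = 88

Answer: 88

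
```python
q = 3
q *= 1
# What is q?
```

Trace:
`q = 3` → q = 3
`q *= 1` → q = 3
So q = 3

Answer: 3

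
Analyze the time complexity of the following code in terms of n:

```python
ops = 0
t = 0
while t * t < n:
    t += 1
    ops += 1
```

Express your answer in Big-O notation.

Each loop level contributes: √n. Multiplying the contributions gives O(√n).

Answer: O(√n)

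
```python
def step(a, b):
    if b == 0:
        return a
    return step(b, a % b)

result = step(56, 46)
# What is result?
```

step(56, 46) -> step(46, 10) -> step(10, 6) -> step(6, 4) -> step(4, 2) -> step(2, 0) -> 2

Answer: 2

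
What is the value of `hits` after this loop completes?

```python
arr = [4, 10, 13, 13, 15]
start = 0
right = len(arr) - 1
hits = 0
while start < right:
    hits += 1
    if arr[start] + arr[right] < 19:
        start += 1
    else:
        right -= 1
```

Steps to find pair summing to 19
`hits` takes the values: 0 → 1 → 2 → 3 → 4

Answer: 4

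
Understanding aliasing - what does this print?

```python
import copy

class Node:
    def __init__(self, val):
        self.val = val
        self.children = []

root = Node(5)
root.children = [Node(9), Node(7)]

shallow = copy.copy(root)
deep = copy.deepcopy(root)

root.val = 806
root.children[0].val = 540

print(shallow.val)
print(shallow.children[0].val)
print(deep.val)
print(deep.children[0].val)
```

Key concept: deep copy with custom objects.
Step by step:
`root = Node(5)` → root = Node(val=5, children=[])
`root.children = [Node(9), Node(7)]` → root = Node(val=5, children=[Node(val=9, children=[]), Node(val=7, children=[])])
`shallow = copy.copy(root)` → shallow = Node(val=5, children=[Node(val=9, children=[]), Node(val=7, children=[])])
`deep = copy.deepcopy(root)` → deep = Node(val=5, children=[Node(val=9, children=[]), Node(val=7, children=[])])
`root.val = 806` → root = Node(val=806, children=[Node(val=9, children=[]), Node(val=7, children=[])])
`root.children[0].val = 540` → root = Node(val=806, children=[Node(val=540, children=[]), Node(val=7, children=[])]); shallow = Node(val=5, children=[Node(val=540, children=[]), Node(val=7, children=[])])
`print(shallow.val)` → prints 5
`print(shallow.children[0].val)` → prints 540
`print(deep.val)` → prints 5
`print(deep.children[0].val)` → prints 9

Answer:
5
540
5
9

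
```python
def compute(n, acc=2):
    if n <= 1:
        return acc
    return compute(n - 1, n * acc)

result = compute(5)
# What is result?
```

Accumulator trace (n, acc): (5, 2) -> (4, 10) -> (3, 40) -> (2, 120) -> (1, 240) -> return 240

Answer: 240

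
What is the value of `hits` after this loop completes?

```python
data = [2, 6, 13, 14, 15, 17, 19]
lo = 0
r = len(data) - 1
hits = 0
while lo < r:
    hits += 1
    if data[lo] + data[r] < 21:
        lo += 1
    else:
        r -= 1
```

Steps to find pair summing to 21
`hits` takes the values: 0 → 1 → 2 → 3 → 4 → 5 → 6

Answer: 6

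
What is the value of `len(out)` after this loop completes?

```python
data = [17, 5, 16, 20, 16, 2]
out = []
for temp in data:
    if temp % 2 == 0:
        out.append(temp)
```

Count even numbers in [17, 5, 16, 20, 16, 2]
`out` takes the values: [] → [16] → [16, 20] → [16, 20, 16] → [16, 20, 16, 2]
So `len(out)` = 4

Answer: 4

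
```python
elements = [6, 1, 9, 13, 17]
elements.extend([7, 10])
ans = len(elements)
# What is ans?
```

Trace:
`elements = [6, 1, 9, 13, 17]` → elements = [6, 1, 9, 13, 17]
`elements.extend([7, 10])` → elements = [6, 1, 9, 13, 17, 7, 10]
`ans = len(elements)` → ans = 7
So ans = 7

Answer: 7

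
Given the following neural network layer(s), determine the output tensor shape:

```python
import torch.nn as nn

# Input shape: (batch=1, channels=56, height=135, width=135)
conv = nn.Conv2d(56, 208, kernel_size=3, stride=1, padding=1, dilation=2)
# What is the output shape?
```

Input: (1, 56, 135, 135) -> Output: (1, 208, 133, 133)

Answer: (1, 208, 133, 133)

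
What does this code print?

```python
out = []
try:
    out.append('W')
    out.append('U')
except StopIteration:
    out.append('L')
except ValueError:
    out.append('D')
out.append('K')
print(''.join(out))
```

Execution trace: 'W' (try body) → 'U' (try body, no exception) → 'K' (after the try/except). Output: WUK

Answer: WUK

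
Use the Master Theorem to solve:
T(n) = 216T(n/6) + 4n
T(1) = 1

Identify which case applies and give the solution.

a=216, b=6, f(n)=4n. log_6(216) = 3. Since c=1 < 3, Case 1 applies: T(n) = Θ(n^log_b(a)) = O(n^3).

Answer: O(n^3) - Case 1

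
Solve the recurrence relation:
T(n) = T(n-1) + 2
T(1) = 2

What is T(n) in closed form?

Unrolling: T(n) = T(1) + 2·(n-1) = 2 + 2(n-1) = 2n.

Answer: T(n) = 2n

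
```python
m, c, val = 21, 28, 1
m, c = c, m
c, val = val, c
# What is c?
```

Trace:
`m, c, val = 21, 28, 1` → m = 21; c = 28; val = 1
`m, c = c, m` → m = 28; c = 21
`c, val = val, c` → c = 1; val = 21
So c = 1

Answer: 1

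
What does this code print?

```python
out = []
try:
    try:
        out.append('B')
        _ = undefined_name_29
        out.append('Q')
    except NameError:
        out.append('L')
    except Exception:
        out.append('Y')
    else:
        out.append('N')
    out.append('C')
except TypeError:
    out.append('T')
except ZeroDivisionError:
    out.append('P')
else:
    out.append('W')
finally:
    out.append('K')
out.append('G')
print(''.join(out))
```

Execution trace: 'B' (inner try body) → 'L' (inner except NameError) → 'C' (try body, no exception) → 'W' (else) → 'K' (finally) → 'G' (after the try/except). Output: BLCWKG

Answer: BLCWKG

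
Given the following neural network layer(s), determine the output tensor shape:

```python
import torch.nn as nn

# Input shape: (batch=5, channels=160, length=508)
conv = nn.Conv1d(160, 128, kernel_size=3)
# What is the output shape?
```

Input: (5, 160, 508) -> Output: (5, 128, 506)

Answer: (5, 128, 506)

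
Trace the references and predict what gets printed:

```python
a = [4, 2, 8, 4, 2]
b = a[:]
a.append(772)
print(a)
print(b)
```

Key concept: slice [:] creates copy.
Step by step:
`a = [4, 2, 8, 4, 2]` → a = [4, 2, 8, 4, 2]
`b = a[:]` → b = [4, 2, 8, 4, 2]
`a.append(772)` → a = [4, 2, 8, 4, 2, 772]
`print(a)` → prints [4, 2, 8, 4, 2, 772]
`print(b)` → prints [4, 2, 8, 4, 2]

Answer:
[4, 2, 8, 4, 2, 772]
[4, 2, 8, 4, 2]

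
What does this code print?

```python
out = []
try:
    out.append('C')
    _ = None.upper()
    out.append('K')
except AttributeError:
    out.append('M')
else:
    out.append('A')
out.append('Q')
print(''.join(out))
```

Execution trace: 'C' (try body) → 'M' (except AttributeError) → 'Q' (after the try/except). Output: CMQ

Answer: CMQ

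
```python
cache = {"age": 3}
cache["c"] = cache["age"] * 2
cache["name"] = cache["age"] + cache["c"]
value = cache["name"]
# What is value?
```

Trace:
`cache = {"age": 3}` → cache = {'age': 3}
`cache["c"] = cache["age"] * 2` → cache = {'age': 3, 'c': 6}
`cache["name"] = cache["age"] + cache["c"]` → cache = {'age': 3, 'c': 6, 'name': 9}
`value = cache["name"]` → value = 9
So value = 9

Answer: 9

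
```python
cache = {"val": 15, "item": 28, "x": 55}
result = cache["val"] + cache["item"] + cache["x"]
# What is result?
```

Trace:
`cache = {"val": 15, "item": 28, "x": 55}` → cache = {'val': 15, 'item': 28, 'x': 55}
`result = cache["val"] + cache["item"] + cache["x"]` → result = 98
So result = 98

Answer: 98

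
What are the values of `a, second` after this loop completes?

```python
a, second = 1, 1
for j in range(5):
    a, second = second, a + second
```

Fibonacci: after 5 iterations
`a, second` takes the values: (1, 1) → (1, 2) → (2, 3) → (3, 5) → (5, 8) → (8, 13)

Answer: 8, 13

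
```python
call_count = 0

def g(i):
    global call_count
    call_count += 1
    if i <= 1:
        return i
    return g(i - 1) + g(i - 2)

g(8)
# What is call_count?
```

Calls(i) = 1 + Calls(i-1) + Calls(i-2); Calls(0)=Calls(1)=1. For i=8 this gives 67.

Answer: 67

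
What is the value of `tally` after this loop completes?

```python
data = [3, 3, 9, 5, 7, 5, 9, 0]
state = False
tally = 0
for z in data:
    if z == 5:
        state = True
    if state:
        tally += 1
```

Count elements after first 5 in [3, 3, 9, 5, 7, 5, 9, 0]
`tally` takes the values: 0 → 1 → 2 → 3 → 4 → 5

Answer: 5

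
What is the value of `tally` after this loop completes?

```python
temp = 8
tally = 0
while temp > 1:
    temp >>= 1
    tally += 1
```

Count right shifts until 1
`tally` takes the values: 0 → 1 → 2 → 3

Answer: 3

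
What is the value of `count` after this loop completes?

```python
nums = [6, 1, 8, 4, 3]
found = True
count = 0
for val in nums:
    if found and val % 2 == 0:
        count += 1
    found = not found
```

Count even values at even positions
`count` takes the values: 0 → 1 → 2

Answer: 2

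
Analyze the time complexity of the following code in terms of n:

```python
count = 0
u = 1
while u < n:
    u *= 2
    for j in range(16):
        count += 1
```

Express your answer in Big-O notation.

Each loop level contributes: log n × 1. Multiplying the contributions gives O(log n).

Answer: O(log n)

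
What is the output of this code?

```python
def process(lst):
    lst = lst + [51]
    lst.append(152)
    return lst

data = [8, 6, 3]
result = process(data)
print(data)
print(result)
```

Key concept: rebinding parameter vs mutation.
Step by step:
`data = [8, 6, 3]` → data = [8, 6, 3]
`result = process(data)` → result = [8, 6, 3, 51, 152]
`print(data)` → prints [8, 6, 3]
`print(result)` → prints [8, 6, 3, 51, 152]

Answer:
[8, 6, 3]
[8, 6, 3, 51, 152]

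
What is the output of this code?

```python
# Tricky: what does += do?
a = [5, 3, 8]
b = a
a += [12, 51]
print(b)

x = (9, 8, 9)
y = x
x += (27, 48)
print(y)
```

Key concept: += behavior differs for mutable vs immutable.
Step by step:
`a = [5, 3, 8]` → a = [5, 3, 8]
`b = a` → b = [5, 3, 8] (same object as a)
`a += [12, 51]` → a = [5, 3, 8, 12, 51] (same object as b); b = [5, 3, 8, 12, 51] (same object as a)
`print(b)` → prints [5, 3, 8, 12, 51]
`x = (9, 8, 9)` → x = (9, 8, 9)
`y = x` → y = (9, 8, 9)
`x += (27, 48)` → x = (9, 8, 9, 27, 48)
`print(y)` → prints (9, 8, 9)

Answer:
[5, 3, 8, 12, 51]
(9, 8, 9)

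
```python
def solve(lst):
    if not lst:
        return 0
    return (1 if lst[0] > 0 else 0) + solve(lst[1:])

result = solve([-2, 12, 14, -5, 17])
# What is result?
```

Count of positive elements in [-2, 12, 14, -5, 17] = 3

Answer: 3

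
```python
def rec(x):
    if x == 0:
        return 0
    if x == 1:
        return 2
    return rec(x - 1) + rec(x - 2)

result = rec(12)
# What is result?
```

Build up from base cases: rec(0)=0, rec(1)=2, rec(2)=2, rec(3)=4, rec(4)=6, rec(5)=10, rec(6)=16, ..., rec(12)=288

Answer: 288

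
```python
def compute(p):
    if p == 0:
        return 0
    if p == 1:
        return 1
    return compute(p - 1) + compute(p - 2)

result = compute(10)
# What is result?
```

Build up from base cases: compute(0)=0, compute(1)=1, compute(2)=1, compute(3)=2, compute(4)=3, compute(5)=5, compute(6)=8, ..., compute(10)=55

Answer: 55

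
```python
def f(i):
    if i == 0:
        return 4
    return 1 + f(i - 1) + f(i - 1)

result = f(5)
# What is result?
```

f(i) = 1 + 2·f(i-1), f(0)=4. Closed form: (4+1)·2^5 - 1 = 159.

Answer: 159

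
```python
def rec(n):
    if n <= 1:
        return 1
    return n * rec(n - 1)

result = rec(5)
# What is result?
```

rec(5) = 5 * 4 * 3 * 2 * 1 = 120

Answer: 120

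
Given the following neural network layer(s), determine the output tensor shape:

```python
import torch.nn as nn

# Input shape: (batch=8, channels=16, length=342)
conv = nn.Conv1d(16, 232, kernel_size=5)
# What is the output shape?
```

Input: (8, 16, 342) -> Output: (8, 232, 338)

Answer: (8, 232, 338)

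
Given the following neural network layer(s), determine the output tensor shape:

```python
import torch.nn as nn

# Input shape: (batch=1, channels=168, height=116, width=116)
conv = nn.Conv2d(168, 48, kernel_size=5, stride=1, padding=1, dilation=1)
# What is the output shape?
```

Input: (1, 168, 116, 116) -> Output: (1, 48, 114, 114)

Answer: (1, 48, 114, 114)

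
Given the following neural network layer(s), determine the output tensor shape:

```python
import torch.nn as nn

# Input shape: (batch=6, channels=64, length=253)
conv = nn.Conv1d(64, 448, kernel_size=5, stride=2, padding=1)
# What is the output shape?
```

Input: (6, 64, 253) -> Output: (6, 448, 126)

Answer: (6, 448, 126)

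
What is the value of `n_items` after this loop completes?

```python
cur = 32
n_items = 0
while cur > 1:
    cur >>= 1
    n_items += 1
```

Count right shifts until 1
`n_items` takes the values: 0 → 1 → 2 → 3 → 4 → 5

Answer: 5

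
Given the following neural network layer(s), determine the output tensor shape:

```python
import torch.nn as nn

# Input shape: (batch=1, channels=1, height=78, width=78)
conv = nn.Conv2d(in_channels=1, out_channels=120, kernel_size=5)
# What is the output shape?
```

Input: (1, 1, 78, 78) -> Output: (1, 120, 74, 74)

Answer: (1, 120, 74, 74)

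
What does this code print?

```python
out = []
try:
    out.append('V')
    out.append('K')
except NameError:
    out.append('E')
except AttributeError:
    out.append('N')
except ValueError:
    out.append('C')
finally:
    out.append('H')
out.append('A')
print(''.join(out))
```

Execution trace: 'V' (try body) → 'K' (try body, no exception) → 'H' (finally) → 'A' (after the try/except). Output: VKHA

Answer: VKHA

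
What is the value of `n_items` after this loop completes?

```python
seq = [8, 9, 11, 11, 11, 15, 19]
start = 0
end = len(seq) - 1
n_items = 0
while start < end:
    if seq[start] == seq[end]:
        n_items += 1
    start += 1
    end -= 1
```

Count matching pairs from ends
`n_items` takes the values: 0 → 1

Answer: 1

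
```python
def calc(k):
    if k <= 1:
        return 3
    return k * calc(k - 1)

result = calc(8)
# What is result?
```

calc(8) = 8 * 7 * 6 * 5 * 4 * 3 * 2 * 3 = 120960

Answer: 120960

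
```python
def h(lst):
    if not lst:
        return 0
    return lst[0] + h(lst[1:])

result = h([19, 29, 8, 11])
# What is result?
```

19 + 29 + 8 + 11 + 0 = 67

Answer: 67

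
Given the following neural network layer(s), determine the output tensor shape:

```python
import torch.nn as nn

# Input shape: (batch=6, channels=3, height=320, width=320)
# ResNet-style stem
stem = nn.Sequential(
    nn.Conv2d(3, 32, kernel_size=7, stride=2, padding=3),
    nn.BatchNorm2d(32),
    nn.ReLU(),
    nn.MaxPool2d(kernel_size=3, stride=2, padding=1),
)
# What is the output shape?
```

Input: (6, 3, 320, 320) -> after Conv2d 7x7 stride=2: (6, 32, 160, 160) -> Output: (6, 32, 80, 80)

Answer: (6, 32, 80, 80)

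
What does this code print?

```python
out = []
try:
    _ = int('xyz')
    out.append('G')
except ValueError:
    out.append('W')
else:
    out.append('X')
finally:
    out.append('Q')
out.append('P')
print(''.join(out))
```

Execution trace: 'W' (except ValueError) → 'Q' (finally) → 'P' (after the try/except). Output: WQP

Answer: WQP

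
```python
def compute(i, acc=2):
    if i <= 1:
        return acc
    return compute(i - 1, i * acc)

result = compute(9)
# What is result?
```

Accumulator trace (n, acc): (9, 2) -> (8, 18) -> (7, 144) -> (6, 1008) -> (5, 6048) -> (4, 30240) -> (3, 120960) -> (2, 362880) -> (1, 725760) -> return 725760

Answer: 725760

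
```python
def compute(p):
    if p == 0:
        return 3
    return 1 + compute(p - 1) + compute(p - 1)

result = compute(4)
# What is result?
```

compute(p) = 1 + 2·compute(p-1), compute(0)=3. Closed form: (3+1)·2^4 - 1 = 63.

Answer: 63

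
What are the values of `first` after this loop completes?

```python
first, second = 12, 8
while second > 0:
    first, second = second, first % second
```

GCD of 12 and 8
`first` takes the values: 12 → 8 → 4

Answer: 4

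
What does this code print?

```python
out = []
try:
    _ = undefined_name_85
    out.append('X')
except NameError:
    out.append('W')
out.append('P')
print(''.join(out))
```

Execution trace: 'W' (except NameError) → 'P' (after the try/except). Output: WP

Answer: WP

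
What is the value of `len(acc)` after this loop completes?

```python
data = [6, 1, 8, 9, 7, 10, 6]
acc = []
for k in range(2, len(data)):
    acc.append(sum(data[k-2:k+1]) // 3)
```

Number of 3-element averages
`acc` takes the values: [] → [5] → [5, 6] → [5, 6, 8] → [5, 6, 8, 8] → [5, 6, 8, 8, 7]
So `len(acc)` = 5

Answer: 5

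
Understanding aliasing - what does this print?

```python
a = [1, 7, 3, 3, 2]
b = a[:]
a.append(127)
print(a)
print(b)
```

Key concept: slice [:] creates copy.
Step by step:
`a = [1, 7, 3, 3, 2]` → a = [1, 7, 3, 3, 2]
`b = a[:]` → b = [1, 7, 3, 3, 2]
`a.append(127)` → a = [1, 7, 3, 3, 2, 127]
`print(a)` → prints [1, 7, 3, 3, 2, 127]
`print(b)` → prints [1, 7, 3, 3, 2]

Answer:
[1, 7, 3, 3, 2, 127]
[1, 7, 3, 3, 2]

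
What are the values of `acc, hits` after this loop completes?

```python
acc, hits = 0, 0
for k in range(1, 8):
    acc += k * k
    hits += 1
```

Sum of squares and count
`acc, hits` takes the values: (0, 0) → (1, 0) → (1, 1) → (5, 1) → (5, 2) → (14, 2) → (14, 3) → (30, 3) → (30, 4) → (55, 4) → (55, 5) → (91, 5) → (91, 6) → (140, 6) → (140, 7)

Answer: 140, 7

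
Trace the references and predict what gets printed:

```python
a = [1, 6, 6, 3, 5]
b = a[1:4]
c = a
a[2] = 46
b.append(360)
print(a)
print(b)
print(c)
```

Key concept: slice vs alias.
Step by step:
`a = [1, 6, 6, 3, 5]` → a = [1, 6, 6, 3, 5]
`b = a[1:4]` → b = [6, 6, 3]
`c = a` → c = [1, 6, 6, 3, 5] (same object as a)
`a[2] = 46` → a = [1, 6, 46, 3, 5] (same object as c); c = [1, 6, 46, 3, 5] (same object as a)
`b.append(360)` → b = [6, 6, 3, 360]
`print(a)` → prints [1, 6, 46, 3, 5]
`print(b)` → prints [6, 6, 3, 360]
`print(c)` → prints [1, 6, 46, 3, 5]

Answer:
[1, 6, 46, 3, 5]
[6, 6, 3, 360]
[1, 6, 46, 3, 5]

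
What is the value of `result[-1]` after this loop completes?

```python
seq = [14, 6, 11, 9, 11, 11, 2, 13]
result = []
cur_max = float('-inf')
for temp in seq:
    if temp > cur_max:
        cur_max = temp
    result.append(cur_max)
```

Running max ends at 14
`result` takes the values: [] → [14] → [14, 14] → [14, 14, 14] → [14, 14, 14, 14] → [14, 14, 14, 14, 14] → [14, 14, 14, 14, 14, 14] → [14, 14, 14, 14, 14, 14, 14] → [14, 14, 14, 14, 14, 14, 14, 14]
So `result[-1]` = 14

Answer: 14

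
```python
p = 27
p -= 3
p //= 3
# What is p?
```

Trace:
`p = 27` → p = 27
`p -= 3` → p = 24
`p //= 3` → p = 8
So p = 8

Answer: 8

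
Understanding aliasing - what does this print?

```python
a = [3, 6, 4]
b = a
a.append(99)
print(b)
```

Key concept: basic list aliasing.
Step by step:
`a = [3, 6, 4]` → a = [3, 6, 4]
`b = a` → b = [3, 6, 4] (same object as a)
`a.append(99)` → a = [3, 6, 4, 99] (same object as b); b = [3, 6, 4, 99] (same object as a)
`print(b)` → prints [3, 6, 4, 99]

Answer: [3, 6, 4, 99]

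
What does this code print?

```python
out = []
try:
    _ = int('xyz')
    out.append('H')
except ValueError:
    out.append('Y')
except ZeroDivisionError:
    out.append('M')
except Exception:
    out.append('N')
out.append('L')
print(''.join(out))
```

Execution trace: 'Y' (except ValueError) → 'L' (after the try/except). Output: YL

Answer: YL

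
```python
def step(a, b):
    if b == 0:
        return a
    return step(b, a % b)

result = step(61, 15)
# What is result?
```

step(61, 15) -> step(15, 1) -> step(1, 0) -> 1

Answer: 1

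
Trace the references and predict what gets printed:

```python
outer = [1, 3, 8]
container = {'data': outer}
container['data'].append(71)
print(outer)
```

Key concept: dict holds reference to list.
Step by step:
`outer = [1, 3, 8]` → outer = [1, 3, 8]
`container = {'data': outer}` → container = {'data': [1, 3, 8]}
`container['data'].append(71)` → outer = [1, 3, 8, 71]; container = {'data': [1, 3, 8, 71]}
`print(outer)` → prints [1, 3, 8, 71]

Answer: [1, 3, 8, 71]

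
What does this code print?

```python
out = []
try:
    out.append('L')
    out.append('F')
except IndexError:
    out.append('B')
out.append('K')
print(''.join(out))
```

Execution trace: 'L' (try body) → 'F' (try body, no exception) → 'K' (after the try/except). Output: LFK

Answer: LFK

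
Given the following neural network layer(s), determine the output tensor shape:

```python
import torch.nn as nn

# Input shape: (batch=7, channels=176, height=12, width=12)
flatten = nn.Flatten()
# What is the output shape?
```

Input: (7, 176, 12, 12) -> Output: (7, 25344)

Answer: (7, 25344)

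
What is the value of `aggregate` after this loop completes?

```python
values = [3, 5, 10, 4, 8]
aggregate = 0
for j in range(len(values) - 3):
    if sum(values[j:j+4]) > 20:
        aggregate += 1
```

Count windows with sum > 20
`aggregate` takes the values: 0 → 1 → 2

Answer: 2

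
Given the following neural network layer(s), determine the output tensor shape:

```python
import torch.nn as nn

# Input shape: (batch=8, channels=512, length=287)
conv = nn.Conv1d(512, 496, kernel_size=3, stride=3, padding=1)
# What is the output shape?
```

Input: (8, 512, 287) -> Output: (8, 496, 96)

Answer: (8, 496, 96)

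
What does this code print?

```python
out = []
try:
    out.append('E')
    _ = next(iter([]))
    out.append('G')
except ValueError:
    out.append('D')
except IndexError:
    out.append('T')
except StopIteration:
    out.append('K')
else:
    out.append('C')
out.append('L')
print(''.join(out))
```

Execution trace: 'E' (try body) → 'K' (except StopIteration) → 'L' (after the try/except). Output: EKL

Answer: EKL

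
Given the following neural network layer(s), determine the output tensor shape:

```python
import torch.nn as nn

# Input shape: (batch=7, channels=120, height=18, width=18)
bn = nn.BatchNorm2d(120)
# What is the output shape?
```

Input: (7, 120, 18, 18) -> Output: (7, 120, 18, 18)

Answer: (7, 120, 18, 18)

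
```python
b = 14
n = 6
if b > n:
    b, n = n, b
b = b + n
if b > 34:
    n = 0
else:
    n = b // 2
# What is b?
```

Trace:
`b = 14` → b = 14
`n = 6` → n = 6
`if b > n: ...` → b > n is True → b = 6; n = 14
`b = b + n` → b = 20
`if b > 34: ...` → b > 34 is False, take else branch → n = 10
So b = 20

Answer: 20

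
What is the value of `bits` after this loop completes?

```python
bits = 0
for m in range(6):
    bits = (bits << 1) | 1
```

Build 6 consecutive 1-bits: 0b111111
`bits` takes the values: 0 → 1 → 3 → 7 → 15 → 31 → 63

Answer: 63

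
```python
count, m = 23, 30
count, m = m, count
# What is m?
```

Trace:
`count, m = 23, 30` → count = 23; m = 30
`count, m = m, count` → count = 30; m = 23
So m = 23

Answer: 23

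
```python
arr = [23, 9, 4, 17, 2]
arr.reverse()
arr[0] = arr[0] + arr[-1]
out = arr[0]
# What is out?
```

Trace:
`arr = [23, 9, 4, 17, 2]` → arr = [23, 9, 4, 17, 2]
`arr.reverse()` → arr = [2, 17, 4, 9, 23]
`arr[0] = arr[0] + arr[-1]` → arr = [25, 17, 4, 9, 23]
`out = arr[0]` → out = 25
So out = 25

Answer: 25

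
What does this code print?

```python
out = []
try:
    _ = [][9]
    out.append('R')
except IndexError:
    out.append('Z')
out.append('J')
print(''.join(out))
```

Execution trace: 'Z' (except IndexError) → 'J' (after the try/except). Output: ZJ

Answer: ZJ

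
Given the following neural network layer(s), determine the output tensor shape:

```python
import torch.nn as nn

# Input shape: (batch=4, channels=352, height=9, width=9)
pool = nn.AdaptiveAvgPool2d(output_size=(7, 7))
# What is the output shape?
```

Input: (4, 352, 9, 9) -> Output: (4, 352, 7, 7)

Answer: (4, 352, 7, 7)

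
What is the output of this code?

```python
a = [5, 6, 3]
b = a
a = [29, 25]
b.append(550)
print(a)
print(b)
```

Key concept: rebinding vs mutation: a is rebound to a new list, b still points at the original.
Step by step:
`a = [5, 6, 3]` → a = [5, 6, 3]
`b = a` → b = [5, 6, 3] (same object as a)
`a = [29, 25]` → a = [29, 25]
`b.append(550)` → b = [5, 6, 3, 550]
`print(a)` → prints [29, 25]
`print(b)` → prints [5, 6, 3, 550]

Answer:
[29, 25]
[5, 6, 3, 550]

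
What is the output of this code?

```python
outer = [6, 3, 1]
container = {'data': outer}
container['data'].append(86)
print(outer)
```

Key concept: dict holds reference to list.
Step by step:
`outer = [6, 3, 1]` → outer = [6, 3, 1]
`container = {'data': outer}` → container = {'data': [6, 3, 1]}
`container['data'].append(86)` → outer = [6, 3, 1, 86]; container = {'data': [6, 3, 1, 86]}
`print(outer)` → prints [6, 3, 1, 86]

Answer: [6, 3, 1, 86]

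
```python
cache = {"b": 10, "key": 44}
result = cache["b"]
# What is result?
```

Trace:
`cache = {"b": 10, "key": 44}` → cache = {'b': 10, 'key': 44}
`result = cache["b"]` → result = 10
So result = 10

Answer: 10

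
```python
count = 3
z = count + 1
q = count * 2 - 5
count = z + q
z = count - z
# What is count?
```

Trace:
`count = 3` → count = 3
`z = count + 1` → z = 4
`q = count * 2 - 5` → q = 1
`count = z + q` → count = 5
`z = count - z` → z = 1
So count = 5

Answer: 5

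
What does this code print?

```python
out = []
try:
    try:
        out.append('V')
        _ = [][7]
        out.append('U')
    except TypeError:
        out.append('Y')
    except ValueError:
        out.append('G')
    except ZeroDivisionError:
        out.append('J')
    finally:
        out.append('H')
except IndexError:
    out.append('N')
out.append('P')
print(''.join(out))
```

Execution trace: 'V' (try body) → 'H' (finally) → 'N' (outer except IndexError) → 'P' (after the try/except). Output: VHNP

Answer: VHNP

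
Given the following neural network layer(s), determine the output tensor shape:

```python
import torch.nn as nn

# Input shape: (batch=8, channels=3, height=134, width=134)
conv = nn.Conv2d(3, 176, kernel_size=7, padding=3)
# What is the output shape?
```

Input: (8, 3, 134, 134) -> Output: (8, 176, 134, 134)

Answer: (8, 176, 134, 134)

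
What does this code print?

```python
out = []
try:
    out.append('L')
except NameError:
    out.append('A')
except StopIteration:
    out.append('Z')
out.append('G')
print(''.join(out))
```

Execution trace: 'L' (try body, no exception) → 'G' (after the try/except). Output: LG

Answer: LG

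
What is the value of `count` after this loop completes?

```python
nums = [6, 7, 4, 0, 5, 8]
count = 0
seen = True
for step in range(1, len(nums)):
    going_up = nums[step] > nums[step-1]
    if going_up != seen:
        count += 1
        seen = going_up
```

Count direction changes in [6, 7, 4, 0, 5, 8]
`count` takes the values: 0 → 1 → 2

Answer: 2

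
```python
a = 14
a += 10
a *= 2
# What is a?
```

Trace:
`a = 14` → a = 14
`a += 10` → a = 24
`a *= 2` → a = 48
So a = 48

Answer: 48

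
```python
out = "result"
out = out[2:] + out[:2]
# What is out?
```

Trace:
`out = "result"` → out = 'result'
`out = out[2:] + out[:2]` → out = 'sultre'
So out = 'sultre'

Answer: 'sultre'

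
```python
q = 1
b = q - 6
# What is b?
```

Trace:
`q = 1` → q = 1
`b = q - 6` → b = -5
So b = -5

Answer: -5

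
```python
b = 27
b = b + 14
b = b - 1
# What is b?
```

Trace:
`b = 27` → b = 27
`b = b + 14` → b = 41
`b = b - 1` → b = 40
So b = 40

Answer: 40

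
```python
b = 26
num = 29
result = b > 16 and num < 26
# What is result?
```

Trace:
`b = 26` → b = 26
`num = 29` → num = 29
`result = b > 16 and num < 26` → result = False
So result = False

Answer: False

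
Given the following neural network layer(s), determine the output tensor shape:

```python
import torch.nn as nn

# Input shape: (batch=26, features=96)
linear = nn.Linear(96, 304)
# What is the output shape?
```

Input: (26, 96) -> Output: (26, 304)

Answer: (26, 304)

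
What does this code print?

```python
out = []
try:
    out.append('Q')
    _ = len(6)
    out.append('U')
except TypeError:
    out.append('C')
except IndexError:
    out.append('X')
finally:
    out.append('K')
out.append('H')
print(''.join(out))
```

Execution trace: 'Q' (try body) → 'C' (except TypeError) → 'K' (finally) → 'H' (after the try/except). Output: QCKH

Answer: QCKH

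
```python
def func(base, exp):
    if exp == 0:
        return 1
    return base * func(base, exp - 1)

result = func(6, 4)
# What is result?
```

func(6, 4) = 6 * 6 * 6 * 6 = 1296

Answer: 1296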